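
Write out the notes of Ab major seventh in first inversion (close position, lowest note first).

C, Eb, G, Ab

Ab major seventh is Ab–C–Eb–G. First inversion puts the third (C) in the bass, with the remaining tones above: C, Eb, G, Ab.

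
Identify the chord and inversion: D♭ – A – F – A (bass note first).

Db augmented, root position

The distinct note names are Db, A, F. Stacked in thirds they read Db–F–A, which is an augmented triad on Db.
Db is the root of Db augmented; root in the bass means root position (figured bass 5/3).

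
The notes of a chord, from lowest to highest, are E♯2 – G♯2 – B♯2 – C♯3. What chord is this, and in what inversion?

The distinct note names are E#, G#, B#, C#. Stacked in thirds they read C#–E#–G#–B#, which is a major seventh chord on C#.
E# is the third of C# major seventh; third in the bass means first inversion (figured bass 6/5).

C# major seventh, first inversion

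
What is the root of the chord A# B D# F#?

Reordering A#, B, D#, F# into stacked thirds gives B–D#–F#–A#; the bottom of that stack, B, is the root.

B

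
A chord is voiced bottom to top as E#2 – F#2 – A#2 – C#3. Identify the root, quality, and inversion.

F# major seventh, third inversion

The pitch classes E#, F#, A#, C# arrange in thirds as F#–A#–C#–E#: an F# major seventh chord.
E# is the seventh of F# major seventh; seventh in the bass means third inversion (figured bass 4/2).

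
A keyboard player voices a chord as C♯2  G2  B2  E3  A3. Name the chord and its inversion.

The pitch classes C#, G, B, E, A arrange in thirds as A–C#–E–G–B: an A dominant ninth chord.
The lowest note is C#, the third of the chord, so this is first inversion.

A dominant ninth, first inversion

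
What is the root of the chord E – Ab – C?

Reordering E, Ab, C into stacked thirds gives Ab–C–E; the bottom of that stack, Ab, is the root.

Ab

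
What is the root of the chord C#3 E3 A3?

A

The distinct letter names are C#, E, A. Arranged as a stack of thirds they read A–C#–E, so A is the root (an A major triad).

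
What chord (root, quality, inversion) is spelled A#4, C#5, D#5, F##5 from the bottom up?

D# dominant seventh, second inversion

Reducing to letter names: A#, C#, D#, F##. These stack in thirds as D#–F##–A#–C# — a D# dominant seventh chord.
The lowest note is A#, the fifth of the chord, so this is second inversion (figured bass 4/3).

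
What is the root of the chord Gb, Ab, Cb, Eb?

Gb, Ab, Cb, Eb are the tones of an Ab minor seventh chord (Ab–Cb–Eb–Gb), making Ab the root.

Ab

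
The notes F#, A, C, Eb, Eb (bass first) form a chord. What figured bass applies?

7

The notes F#, A, C, Eb stack in thirds as F#–A–C–Eb — an F# diminished seventh chord. The bass F# is the root, so this is root position: figured 7.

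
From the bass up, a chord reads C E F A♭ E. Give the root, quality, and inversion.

The pitch classes C, E, F, Ab arrange in thirds as F–Ab–C–E: an F minor-major seventh chord.
With the fifth (C) in the bass, the chord is in second inversion (figured bass 4/3).

F minor-major seventh, second inversion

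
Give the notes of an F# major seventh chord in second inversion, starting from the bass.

C#, E#, F#, A#

F# major seventh is F#–A#–C#–E#. Second inversion puts the fifth (C#) in the bass, with the remaining tones above: C#, E#, F#, A#.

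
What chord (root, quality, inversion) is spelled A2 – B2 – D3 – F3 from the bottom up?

Reducing to letter names: A, B, D, F. These stack in thirds as B–D–F–A — a B half-diminished seventh chord.
A is the seventh of B half-diminished seventh; seventh in the bass means third inversion (figured bass 4/2).

B half-diminished seventh, third inversion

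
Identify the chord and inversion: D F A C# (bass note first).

D minor-major seventh, root position

The pitch classes D, F, A, C# arrange in thirds as D–F–A–C#: a D minor-major seventh chord.
With the root (D) in the bass, the chord is in root position (figured bass 7).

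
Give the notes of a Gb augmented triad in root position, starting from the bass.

Gb, Bb, D

Spelling Gb augmented: Gb–Bb–D. In root position the root is bass, giving Gb, Bb, D from the bottom.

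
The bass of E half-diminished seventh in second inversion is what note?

Bb

The fifth of E half-diminished seventh (E–G–Bb–D) is Bb; that is the bass in second inversion.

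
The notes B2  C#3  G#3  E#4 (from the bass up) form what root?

C#

B, C#, G#, E# are the tones of a C# dominant seventh chord (C#–E#–G#–B), making C# the root.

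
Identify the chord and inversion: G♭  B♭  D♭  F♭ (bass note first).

The distinct note names are Gb, Bb, Db, Fb. Stacked in thirds they read Gb–Bb–Db–Fb, which is a dominant seventh chord on Gb.
Gb is the root of Gb dominant seventh; root in the bass means root position (figured bass 7).

Gb dominant seventh, root position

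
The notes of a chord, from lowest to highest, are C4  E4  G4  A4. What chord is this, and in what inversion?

The distinct note names are C, E, G, A. Stacked in thirds they read A–C–E–G, which is a minor seventh chord on A.
The lowest note is C, the third of the chord, so this is first inversion (figured bass 6/5).

A minor seventh, first inversion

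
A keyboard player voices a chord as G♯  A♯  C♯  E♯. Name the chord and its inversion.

The distinct note names are G#, A#, C#, E#. Stacked in thirds they read A#–C#–E#–G#, which is a minor seventh chord on A#.
The lowest note is G#, the seventh of the chord, so this is third inversion (figured bass 4/2).

A# minor seventh, third inversion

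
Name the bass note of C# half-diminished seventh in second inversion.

G

In second inversion the fifth is lowest. For C# half-diminished seventh (C#–E–G–B) that is G.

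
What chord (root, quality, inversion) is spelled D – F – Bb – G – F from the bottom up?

G minor seventh, second inversion

The pitch classes D, F, Bb, G arrange in thirds as G–Bb–D–F: a G minor seventh chord.
D is the fifth of G minor seventh; fifth in the bass means second inversion (figured bass 4/3).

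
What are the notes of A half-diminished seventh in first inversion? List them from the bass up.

Spelling A half-diminished seventh: A–C–Eb–G. In first inversion the third is bass, giving C, Eb, G, A from the bottom.

C, Eb, G, A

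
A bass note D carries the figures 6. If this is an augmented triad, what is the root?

Bb

The figures 6 mean the third of the chord is in the bass. If D is the third of an augmented triad, the root is Bb (chord tones Bb–D–F#).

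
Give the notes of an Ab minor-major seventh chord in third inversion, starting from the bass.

G, Ab, Cb, Eb

The chord tones are Ab–Cb–Eb–G. With the seventh (G) lowest for third inversion: G, Ab, Cb, Eb.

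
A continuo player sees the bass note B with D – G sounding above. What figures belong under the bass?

6

The notes B, D, G stack in thirds as G–B–D — a G major triad. The bass B is the third, so this is first inversion: figured 6.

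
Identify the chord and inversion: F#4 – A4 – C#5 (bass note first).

F# minor, root position

Reducing to letter names: F#, A, C#. These stack in thirds as F#–A–C# — an F# minor triad.
The lowest note is F#, the root of the chord, so this is root position (figured bass 5/3).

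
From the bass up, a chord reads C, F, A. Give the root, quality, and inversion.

F major, second inversion

The pitch classes C, F, A arrange in thirds as F–A–C: an F major triad.
C is the fifth of F major; fifth in the bass means second inversion (figured bass 6/4).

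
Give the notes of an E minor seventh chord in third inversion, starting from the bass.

D, E, G, B

The chord tones are E–G–B–D. With the seventh (D) lowest for third inversion: D, E, G, B.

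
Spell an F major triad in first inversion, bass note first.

A, C, F

F major is F–A–C. First inversion puts the third (A) in the bass, with the remaining tones above: A, C, F.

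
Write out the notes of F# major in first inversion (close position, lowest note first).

A#, C#, F#

The chord tones are F#–A#–C#. With the third (A#) lowest for first inversion: A#, C#, F#.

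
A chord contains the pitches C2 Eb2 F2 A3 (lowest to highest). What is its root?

C, Eb, F, A are the tones of an F dominant seventh chord (F–A–C–Eb), making F the root.

F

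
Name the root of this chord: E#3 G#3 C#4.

E#, G#, C# are the tones of a C# major triad (C#–E#–G#), making C# the root.

C#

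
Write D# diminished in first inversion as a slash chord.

D#dim/F#

First inversion of D# diminished has the third (F#) in the bass. As a slash chord: D#dim/F#.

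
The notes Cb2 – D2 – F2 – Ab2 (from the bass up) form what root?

The distinct letter names are Cb, D, F, Ab. Arranged as a stack of thirds they read D–F–Ab–Cb, so D is the root (a D diminished seventh chord).

D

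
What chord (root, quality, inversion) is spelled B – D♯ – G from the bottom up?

Reducing to letter names: B, D#, G. These stack in thirds as G–B–D# — a G augmented triad.
The lowest note is B, the third of the chord, so this is first inversion (figured bass 6).

G augmented, first inversion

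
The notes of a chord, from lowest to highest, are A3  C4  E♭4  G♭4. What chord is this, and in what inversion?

A diminished seventh, root position

The pitch classes A, C, Eb, Gb arrange in thirds as A–C–Eb–Gb: an A diminished seventh chord.
With the root (A) in the bass, the chord is in root position (figured bass 7).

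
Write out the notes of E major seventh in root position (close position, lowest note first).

E, G#, B, D#

E major seventh is E–G#–B–D#. Root position puts the root (E) in the bass, with the remaining tones above: E, G#, B, D#.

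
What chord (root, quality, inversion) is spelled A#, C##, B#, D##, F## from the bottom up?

The pitch classes A#, C##, B#, D##, F## arrange in thirds as B#–D##–F##–A#–C##: a B# dominant ninth chord.
The lowest note is A#, the seventh of the chord, so this is third inversion.

B# dominant ninth, third inversion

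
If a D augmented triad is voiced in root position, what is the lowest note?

D augmented is D–F#–A#. Root position places the root in the bass: D.

D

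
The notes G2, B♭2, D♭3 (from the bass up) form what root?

The distinct letter names are G, Bb, Db. Arranged as a stack of thirds they read G–Bb–Db, so G is the root (a G diminished triad).

G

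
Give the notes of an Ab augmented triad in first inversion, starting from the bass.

C, E, Ab

The chord tones are Ab–C–E. With the third (C) lowest for first inversion: C, E, Ab.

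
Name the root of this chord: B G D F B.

G

B, G, D, F are the tones of a G dominant seventh chord (G–B–D–F), making G the root.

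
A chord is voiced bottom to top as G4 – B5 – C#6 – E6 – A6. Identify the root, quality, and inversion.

A dominant ninth, third inversion

The pitch classes G, B, C#, E, A arrange in thirds as A–C#–E–G–B: an A dominant ninth chord.
G is the seventh of A dominant ninth; seventh in the bass means third inversion.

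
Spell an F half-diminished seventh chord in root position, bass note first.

F, Ab, Cb, Eb

F half-diminished seventh is F–Ab–Cb–Eb. Root position puts the root (F) in the bass, with the remaining tones above: F, Ab, Cb, Eb.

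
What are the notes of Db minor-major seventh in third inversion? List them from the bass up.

C, Db, Fb, Ab

Db minor-major seventh is Db–Fb–Ab–C. Third inversion puts the seventh (C) in the bass, with the remaining tones above: C, Db, Fb, Ab.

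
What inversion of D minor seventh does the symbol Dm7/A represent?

Dm7/A means D minor seventh with A in the bass. A is the fifth of D minor seventh (D–F–A–C), so this is second inversion.

second inversion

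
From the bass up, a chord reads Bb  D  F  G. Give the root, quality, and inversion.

The pitch classes Bb, D, F, G arrange in thirds as G–Bb–D–F: a G minor seventh chord.
With the third (Bb) in the bass, the chord is in first inversion (figured bass 6/5).

G minor seventh, first inversion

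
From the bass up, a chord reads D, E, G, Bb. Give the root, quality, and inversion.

The pitch classes D, E, G, Bb arrange in thirds as E–G–Bb–D: an E half-diminished seventh chord.
With the seventh (D) in the bass, the chord is in third inversion (figured bass 4/2).

E half-diminished seventh, third inversion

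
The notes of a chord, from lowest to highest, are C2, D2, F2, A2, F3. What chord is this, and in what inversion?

D minor seventh, third inversion

Reducing to letter names: C, D, F, A. These stack in thirds as D–F–A–C — a D minor seventh chord.
C is the seventh of D minor seventh; seventh in the bass means third inversion (figured bass 4/2).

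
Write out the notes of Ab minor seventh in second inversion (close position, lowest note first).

The chord tones are Ab–Cb–Eb–Gb. With the fifth (Eb) lowest for second inversion: Eb, Gb, Ab, Cb.

Eb, Gb, Ab, Cb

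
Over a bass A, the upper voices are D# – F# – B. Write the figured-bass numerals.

The notes A, D#, F#, B stack in thirds as B–D#–F#–A — a B dominant seventh chord. The bass A is the seventh, so this is third inversion: figured 4/2.

4/2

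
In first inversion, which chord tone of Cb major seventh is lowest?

In first inversion the third is lowest. For Cb major seventh (Cb–Eb–Gb–Bb) that is Eb.

Eb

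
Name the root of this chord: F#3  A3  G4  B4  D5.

Reordering F#, A, G, B, D into stacked thirds gives G–B–D–F#–A; the bottom of that stack, G, is the root.

G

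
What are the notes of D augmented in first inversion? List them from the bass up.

F#, A#, D

D augmented is D–F#–A#. First inversion puts the third (F#) in the bass, with the remaining tones above: F#, A#, D.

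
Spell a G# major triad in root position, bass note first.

G#, B#, D#

G# major is G#–B#–D#. Root position puts the root (G#) in the bass, with the remaining tones above: G#, B#, D#.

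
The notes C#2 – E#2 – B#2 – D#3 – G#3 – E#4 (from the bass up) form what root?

C#

C#, E#, B#, D#, G# are the tones of a C# major ninth chord (C#–E#–G#–B#–D#), making C# the root.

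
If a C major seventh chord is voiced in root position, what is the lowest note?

C

C major seventh is C–E–G–B. Root position places the root in the bass: C.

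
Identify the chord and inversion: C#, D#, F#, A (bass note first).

D# half-diminished seventh, third inversion

The pitch classes C#, D#, F#, A arrange in thirds as D#–F#–A–C#: a D# half-diminished seventh chord.
C# is the seventh of D# half-diminished seventh; seventh in the bass means third inversion (figured bass 4/2).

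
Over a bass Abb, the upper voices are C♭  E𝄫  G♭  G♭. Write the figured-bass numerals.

7

The notes Abb, Cb, Ebb, Gb stack in thirds as Abb–Cb–Ebb–Gb — an Abb major seventh chord. The bass Abb is the root, so this is root position: figured 7.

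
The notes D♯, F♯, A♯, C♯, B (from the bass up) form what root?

The distinct letter names are D#, F#, A#, C#, B. Arranged as a stack of thirds they read B–D#–F#–A#–C#, so B is the root (a B major ninth chord).

B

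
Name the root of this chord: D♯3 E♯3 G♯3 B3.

E#

The distinct letter names are D#, E#, G#, B. Arranged as a stack of thirds they read E#–G#–B–D#, so E# is the root (an E# half-diminished seventh chord).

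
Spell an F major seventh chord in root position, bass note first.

F, A, C, E

Spelling F major seventh: F–A–C–E. In root position the root is bass, giving F, A, C, E from the bottom.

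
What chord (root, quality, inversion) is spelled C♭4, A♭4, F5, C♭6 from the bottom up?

F diminished, second inversion

Reducing to letter names: Cb, Ab, F. These stack in thirds as F–Ab–Cb — an F diminished triad.
The lowest note is Cb, the fifth of the chord, so this is second inversion (figured bass 6/4).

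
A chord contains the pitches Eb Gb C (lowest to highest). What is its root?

The distinct letter names are Eb, Gb, C. Arranged as a stack of thirds they read C–Eb–Gb, so C is the root (a C diminished triad).

C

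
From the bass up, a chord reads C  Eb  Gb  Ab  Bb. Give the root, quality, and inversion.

Reducing to letter names: C, Eb, Gb, Ab, Bb. These stack in thirds as Ab–C–Eb–Gb–Bb — an Ab dominant ninth chord.
C is the third of Ab dominant ninth; third in the bass means first inversion.

Ab dominant ninth, first inversion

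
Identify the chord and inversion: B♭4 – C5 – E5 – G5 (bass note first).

C dominant seventh, third inversion

Reducing to letter names: Bb, C, E, G. These stack in thirds as C–E–G–Bb — a C dominant seventh chord.
With the seventh (Bb) in the bass, the chord is in third inversion (figured bass 4/2).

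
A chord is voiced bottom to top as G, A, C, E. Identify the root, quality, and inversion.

A minor seventh, third inversion

Reducing to letter names: G, A, C, E. These stack in thirds as A–C–E–G — an A minor seventh chord.
With the seventh (G) in the bass, the chord is in third inversion (figured bass 4/2).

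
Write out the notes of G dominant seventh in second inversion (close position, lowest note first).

G dominant seventh is G–B–D–F. Second inversion puts the fifth (D) in the bass, with the remaining tones above: D, F, G, B.

D, F, G, B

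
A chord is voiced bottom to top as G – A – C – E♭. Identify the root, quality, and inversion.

A half-diminished seventh, third inversion

Reducing to letter names: G, A, C, Eb. These stack in thirds as A–C–Eb–G — an A half-diminished seventh chord.
With the seventh (G) in the bass, the chord is in third inversion (figured bass 4/2).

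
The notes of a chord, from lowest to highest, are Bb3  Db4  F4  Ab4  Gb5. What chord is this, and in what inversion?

The distinct note names are Bb, Db, F, Ab, Gb. Stacked in thirds they read Gb–Bb–Db–F–Ab, which is a major ninth chord on Gb.
The lowest note is Bb, the third of the chord, so this is first inversion.

Gb major ninth, first inversion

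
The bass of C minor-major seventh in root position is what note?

C

In root position the root is lowest. For C minor-major seventh (C–Eb–G–B) that is C.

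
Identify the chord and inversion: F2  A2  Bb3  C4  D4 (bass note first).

Reducing to letter names: F, A, Bb, C, D. These stack in thirds as Bb–D–F–A–C — a Bb major ninth chord.
With the fifth (F) in the bass, the chord is in second inversion.

Bb major ninth, second inversion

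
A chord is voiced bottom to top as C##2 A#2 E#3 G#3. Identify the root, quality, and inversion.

A# dominant seventh, first inversion

The pitch classes C##, A#, E#, G# arrange in thirds as A#–C##–E#–G#: an A# dominant seventh chord.
With the third (C##) in the bass, the chord is in first inversion (figured bass 6/5).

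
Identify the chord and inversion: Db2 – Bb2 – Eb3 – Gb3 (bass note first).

Eb minor seventh, third inversion

The pitch classes Db, Bb, Eb, Gb arrange in thirds as Eb–Gb–Bb–Db: an Eb minor seventh chord.
With the seventh (Db) in the bass, the chord is in third inversion (figured bass 4/2).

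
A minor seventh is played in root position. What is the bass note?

In root position the root is lowest. For A minor seventh (A–C–E–G) that is A.

A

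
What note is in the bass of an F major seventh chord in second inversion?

C

F major seventh is F–A–C–E. Second inversion places the fifth in the bass: C.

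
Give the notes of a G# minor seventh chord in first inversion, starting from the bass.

G# minor seventh is G#–B–D#–F#. First inversion puts the third (B) in the bass, with the remaining tones above: B, D#, F#, G#.

B, D#, F#, G#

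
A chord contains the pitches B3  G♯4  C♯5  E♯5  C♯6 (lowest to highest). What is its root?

C#

B, G#, C#, E# are the tones of a C# dominant seventh chord (C#–E#–G#–B), making C# the root.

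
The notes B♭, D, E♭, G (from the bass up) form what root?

Reordering Bb, D, Eb, G into stacked thirds gives Eb–G–Bb–D; the bottom of that stack, Eb, is the root.

Eb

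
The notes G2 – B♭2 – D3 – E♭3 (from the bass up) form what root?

Eb

G, Bb, D, Eb are the tones of an Eb major seventh chord (Eb–G–Bb–D), making Eb the root.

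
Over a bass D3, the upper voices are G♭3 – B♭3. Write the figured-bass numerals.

6/4

The notes D, Gb, Bb stack in thirds as Gb–Bb–D — a Gb augmented triad. The bass D is the fifth, so this is second inversion: figured 6/4.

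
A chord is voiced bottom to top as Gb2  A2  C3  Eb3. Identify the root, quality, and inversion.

The pitch classes Gb, A, C, Eb arrange in thirds as A–C–Eb–Gb: an A diminished seventh chord.
Gb is the seventh of A diminished seventh; seventh in the bass means third inversion (figured bass 4/2).

A diminished seventh, third inversion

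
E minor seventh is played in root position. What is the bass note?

E

E minor seventh is E–G–B–D. Root position places the root in the bass: E.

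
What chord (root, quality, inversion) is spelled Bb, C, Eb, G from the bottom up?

C minor seventh, third inversion

The pitch classes Bb, C, Eb, G arrange in thirds as C–Eb–G–Bb: a C minor seventh chord.
The lowest note is Bb, the seventh of the chord, so this is third inversion (figured bass 4/2).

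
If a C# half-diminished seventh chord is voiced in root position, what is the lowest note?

The root of C# half-diminished seventh (C#–E–G–B) is C#; that is the bass in root position.

C#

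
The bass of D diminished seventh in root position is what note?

The root of D diminished seventh (D–F–Ab–Cb) is D; that is the bass in root position.

D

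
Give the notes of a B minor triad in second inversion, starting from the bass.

F#, B, D

B minor is B–D–F#. Second inversion puts the fifth (F#) in the bass, with the remaining tones above: F#, B, D.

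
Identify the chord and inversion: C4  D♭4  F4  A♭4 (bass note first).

Db major seventh, third inversion

Reducing to letter names: C, Db, F, Ab. These stack in thirds as Db–F–Ab–C — a Db major seventh chord.
C is the seventh of Db major seventh; seventh in the bass means third inversion (figured bass 4/2).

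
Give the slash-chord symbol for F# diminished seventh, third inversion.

Third inversion of F# diminished seventh has the seventh (Eb) in the bass. As a slash chord: F#dim7/Eb.

F#dim7/Eb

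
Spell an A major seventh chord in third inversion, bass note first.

Spelling A major seventh: A–C#–E–G#. In third inversion the seventh is bass, giving G#, A, C#, E from the bottom.

G#, A, C#, E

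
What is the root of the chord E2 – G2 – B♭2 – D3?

The distinct letter names are E, G, Bb, D. Arranged as a stack of thirds they read E–G–Bb–D, so E is the root (an E half-diminished seventh chord).

E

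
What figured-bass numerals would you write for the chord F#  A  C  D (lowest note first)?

The notes F#, A, C, D stack in thirds as D–F#–A–C — a D dominant seventh chord. The bass F# is the third, so this is first inversion: figured 6/5.

6/5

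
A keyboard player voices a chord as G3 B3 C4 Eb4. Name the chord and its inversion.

Reducing to letter names: G, B, C, Eb. These stack in thirds as C–Eb–G–B — a C minor-major seventh chord.
The lowest note is G, the fifth of the chord, so this is second inversion (figured bass 4/3).

C minor-major seventh, second inversion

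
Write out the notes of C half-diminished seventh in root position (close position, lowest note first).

The chord tones are C–Eb–Gb–Bb. With the root (C) lowest for root position: C, Eb, Gb, Bb.

C, Eb, Gb, Bb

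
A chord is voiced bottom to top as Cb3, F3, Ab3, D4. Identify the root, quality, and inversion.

D diminished seventh, third inversion

The pitch classes Cb, F, Ab, D arrange in thirds as D–F–Ab–Cb: a D diminished seventh chord.
With the seventh (Cb) in the bass, the chord is in third inversion (figured bass 4/2).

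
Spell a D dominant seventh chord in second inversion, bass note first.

D dominant seventh is D–F#–A–C. Second inversion puts the fifth (A) in the bass, with the remaining tones above: A, C, D, F#.

A, C, D, F#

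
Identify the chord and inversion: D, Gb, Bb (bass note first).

Reducing to letter names: D, Gb, Bb. These stack in thirds as Gb–Bb–D — a Gb augmented triad.
D is the fifth of Gb augmented; fifth in the bass means second inversion (figured bass 6/4).

Gb augmented, second inversion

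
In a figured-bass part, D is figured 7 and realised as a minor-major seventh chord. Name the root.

D

The figures 7 mean the root of the chord is in the bass. If D is the root of a minor-major seventh chord, the root is D (chord tones D–F–A–C#).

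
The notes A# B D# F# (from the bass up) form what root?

A#, B, D#, F# are the tones of a B major seventh chord (B–D#–F#–A#), making B the root.

B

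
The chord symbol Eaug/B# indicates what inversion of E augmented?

Eaug/B# means E augmented with B# in the bass. B# is the fifth of E augmented (E–G#–B#), so this is second inversion.

second inversion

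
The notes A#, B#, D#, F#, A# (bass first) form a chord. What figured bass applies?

4/2

The notes A#, B#, D#, F# stack in thirds as B#–D#–F#–A# — a B# half-diminished seventh chord. The bass A# is the seventh, so this is third inversion: figured 4/2.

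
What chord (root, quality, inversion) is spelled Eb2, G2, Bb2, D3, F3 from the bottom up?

The pitch classes Eb, G, Bb, D, F arrange in thirds as Eb–G–Bb–D–F: an Eb major ninth chord.
Eb is the root of Eb major ninth; root in the bass means root position.

Eb major ninth, root position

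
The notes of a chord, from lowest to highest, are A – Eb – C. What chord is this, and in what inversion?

A diminished, root position

The pitch classes A, Eb, C arrange in thirds as A–C–Eb: an A diminished triad.
A is the root of A diminished; root in the bass means root position (figured bass 5/3).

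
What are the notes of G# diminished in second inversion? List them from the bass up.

D, G#, B

G# diminished is G#–B–D. Second inversion puts the fifth (D) in the bass, with the remaining tones above: D, G#, B.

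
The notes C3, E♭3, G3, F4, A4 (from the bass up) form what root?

C, Eb, G, F, A are the tones of an F dominant ninth chord (F–A–C–Eb–G), making F the root.

F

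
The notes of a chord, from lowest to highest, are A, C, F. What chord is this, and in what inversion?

F major, first inversion

Reducing to letter names: A, C, F. These stack in thirds as F–A–C — an F major triad.
The lowest note is A, the third of the chord, so this is first inversion (figured bass 6).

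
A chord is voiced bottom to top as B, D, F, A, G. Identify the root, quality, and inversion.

The distinct note names are B, D, F, A, G. Stacked in thirds they read G–B–D–F–A, which is a dominant ninth chord on G.
With the third (B) in the bass, the chord is in first inversion.

G dominant ninth, first inversion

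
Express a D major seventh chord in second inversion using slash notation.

Dmaj7/A

Second inversion of D major seventh has the fifth (A) in the bass. As a slash chord: Dmaj7/A.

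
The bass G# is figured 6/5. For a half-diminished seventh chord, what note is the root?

E#

The figures 6/5 mean the third of the chord is in the bass. If G# is the third of a half-diminished seventh chord, the root is E# (chord tones E#–G#–B–D#).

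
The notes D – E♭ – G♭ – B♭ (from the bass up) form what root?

The distinct letter names are D, Eb, Gb, Bb. Arranged as a stack of thirds they read Eb–Gb–Bb–D, so Eb is the root (an Eb minor-major seventh chord).

Eb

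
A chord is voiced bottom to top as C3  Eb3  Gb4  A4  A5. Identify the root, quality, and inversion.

A diminished seventh, first inversion

The distinct note names are C, Eb, Gb, A. Stacked in thirds they read A–C–Eb–Gb, which is a diminished seventh chord on A.
With the third (C) in the bass, the chord is in first inversion (figured bass 6/5).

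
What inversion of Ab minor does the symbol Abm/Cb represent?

Abm/Cb means Ab minor with Cb in the bass. Cb is the third of Ab minor (Ab–Cb–Eb), so this is first inversion.

first inversion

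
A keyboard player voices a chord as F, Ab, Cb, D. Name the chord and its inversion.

The distinct note names are F, Ab, Cb, D. Stacked in thirds they read D–F–Ab–Cb, which is a diminished seventh chord on D.
The lowest note is F, the third of the chord, so this is first inversion (figured bass 6/5).

D diminished seventh, first inversion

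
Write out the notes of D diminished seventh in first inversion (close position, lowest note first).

F, Ab, Cb, D

Spelling D diminished seventh: D–F–Ab–Cb. In first inversion the third is bass, giving F, Ab, Cb, D from the bottom.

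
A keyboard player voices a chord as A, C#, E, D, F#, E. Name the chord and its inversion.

D major ninth, second inversion

Reducing to letter names: A, C#, E, D, F#. These stack in thirds as D–F#–A–C#–E — a D major ninth chord.
A is the fifth of D major ninth; fifth in the bass means second inversion.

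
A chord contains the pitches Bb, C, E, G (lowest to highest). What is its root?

Reordering Bb, C, E, G into stacked thirds gives C–E–G–Bb; the bottom of that stack, C, is the root.

C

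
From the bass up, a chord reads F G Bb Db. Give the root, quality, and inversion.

The pitch classes F, G, Bb, Db arrange in thirds as G–Bb–Db–F: a G half-diminished seventh chord.
With the seventh (F) in the bass, the chord is in third inversion (figured bass 4/2).

G half-diminished seventh, third inversion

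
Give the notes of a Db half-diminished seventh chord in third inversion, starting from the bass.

The chord tones are Db–Fb–Abb–Cb. With the seventh (Cb) lowest for third inversion: Cb, Db, Fb, Abb.

Cb, Db, Fb, Abb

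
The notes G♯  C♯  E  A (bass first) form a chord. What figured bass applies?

The notes G#, C#, E, A stack in thirds as A–C#–E–G# — an A major seventh chord. The bass G# is the seventh, so this is third inversion: figured 4/2.

4/2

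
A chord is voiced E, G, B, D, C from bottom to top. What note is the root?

C

The distinct letter names are E, G, B, D, C. Arranged as a stack of thirds they read C–E–G–B–D, so C is the root (a C major ninth chord).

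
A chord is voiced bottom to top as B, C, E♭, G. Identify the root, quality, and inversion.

Reducing to letter names: B, C, Eb, G. These stack in thirds as C–Eb–G–B — a C minor-major seventh chord.
The lowest note is B, the seventh of the chord, so this is third inversion (figured bass 4/2).

C minor-major seventh, third inversion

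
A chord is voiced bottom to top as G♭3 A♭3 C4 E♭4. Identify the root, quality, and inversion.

The distinct note names are Gb, Ab, C, Eb. Stacked in thirds they read Ab–C–Eb–Gb, which is a dominant seventh chord on Ab.
With the seventh (Gb) in the bass, the chord is in third inversion (figured bass 4/2).

Ab dominant seventh, third inversion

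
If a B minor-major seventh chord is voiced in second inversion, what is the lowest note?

F#

In second inversion the fifth is lowest. For B minor-major seventh (B–D–F#–A#) that is F#.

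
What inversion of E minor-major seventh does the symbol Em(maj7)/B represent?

Em(maj7)/B means E minor-major seventh with B in the bass. B is the fifth of E minor-major seventh (E–G–B–D#), so this is second inversion.

second inversion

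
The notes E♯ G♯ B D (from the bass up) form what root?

E#

E#, G#, B, D are the tones of an E# diminished seventh chord (E#–G#–B–D), making E# the root.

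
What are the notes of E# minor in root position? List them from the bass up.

E# minor is E#–G#–B#. Root position puts the root (E#) in the bass, with the remaining tones above: E#, G#, B#.

E#, G#, B#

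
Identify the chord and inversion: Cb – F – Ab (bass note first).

The pitch classes Cb, F, Ab arrange in thirds as F–Ab–Cb: an F diminished triad.
With the fifth (Cb) in the bass, the chord is in second inversion (figured bass 6/4).

F diminished, second inversion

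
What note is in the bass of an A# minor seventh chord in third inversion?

The seventh of A# minor seventh (A#–C#–E#–G#) is G#; that is the bass in third inversion.

G#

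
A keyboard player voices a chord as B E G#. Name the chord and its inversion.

Reducing to letter names: B, E, G#. These stack in thirds as E–G#–B — an E major triad.
With the fifth (B) in the bass, the chord is in second inversion (figured bass 6/4).

E major, second inversion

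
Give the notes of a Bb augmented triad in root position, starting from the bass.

Bb, D, F#

The chord tones are Bb–D–F#. With the root (Bb) lowest for root position: Bb, D, F#.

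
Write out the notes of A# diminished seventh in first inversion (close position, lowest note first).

C#, E, G, A#

The chord tones are A#–C#–E–G. With the third (C#) lowest for first inversion: C#, E, G, A#.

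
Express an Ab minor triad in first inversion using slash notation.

First inversion of Ab minor has the third (Cb) in the bass. As a slash chord: Abm/Cb.

Abm/Cb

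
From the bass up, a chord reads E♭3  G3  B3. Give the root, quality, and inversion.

The distinct note names are Eb, G, B. Stacked in thirds they read Eb–G–B, which is an augmented triad on Eb.
Eb is the root of Eb augmented; root in the bass means root position (figured bass 5/3).

Eb augmented, root position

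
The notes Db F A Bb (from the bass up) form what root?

Db, F, A, Bb are the tones of a Bb minor-major seventh chord (Bb–Db–F–A), making Bb the root.

Bb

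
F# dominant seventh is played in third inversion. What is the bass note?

The seventh of F# dominant seventh (F#–A#–C#–E) is E; that is the bass in third inversion.

E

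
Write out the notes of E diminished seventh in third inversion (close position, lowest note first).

Db, E, G, Bb

The chord tones are E–G–Bb–Db. With the seventh (Db) lowest for third inversion: Db, E, G, Bb.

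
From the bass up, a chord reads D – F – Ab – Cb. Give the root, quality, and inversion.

D diminished seventh, root position

The distinct note names are D, F, Ab, Cb. Stacked in thirds they read D–F–Ab–Cb, which is a diminished seventh chord on D.
D is the root of D diminished seventh; root in the bass means root position (figured bass 7).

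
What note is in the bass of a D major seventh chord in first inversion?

F#

D major seventh is D–F#–A–C#. First inversion places the third in the bass: F#.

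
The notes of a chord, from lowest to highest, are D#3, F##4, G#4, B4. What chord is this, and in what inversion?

The pitch classes D#, F##, G#, B arrange in thirds as G#–B–D#–F##: a G# minor-major seventh chord.
With the fifth (D#) in the bass, the chord is in second inversion (figured bass 4/3).

G# minor-major seventh, second inversion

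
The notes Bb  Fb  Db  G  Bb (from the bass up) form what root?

G

Reordering Bb, Fb, Db, G into stacked thirds gives G–Bb–Db–Fb; the bottom of that stack, G, is the root.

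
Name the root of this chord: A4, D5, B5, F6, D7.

Reordering A, D, B, F into stacked thirds gives B–D–F–A; the bottom of that stack, B, is the root.

B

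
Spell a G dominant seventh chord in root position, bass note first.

Spelling G dominant seventh: G–B–D–F. In root position the root is bass, giving G, B, D, F from the bottom.

G, B, D, F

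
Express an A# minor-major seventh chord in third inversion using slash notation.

Third inversion of A# minor-major seventh has the seventh (G##) in the bass. As a slash chord: A#m(maj7)/G##.

A#m(maj7)/G##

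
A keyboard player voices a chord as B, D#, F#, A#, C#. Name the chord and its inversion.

The pitch classes B, D#, F#, A#, C# arrange in thirds as B–D#–F#–A#–C#: a B major ninth chord.
With the root (B) in the bass, the chord is in root position.

B major ninth, root position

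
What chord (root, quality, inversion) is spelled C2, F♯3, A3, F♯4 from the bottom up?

F# diminished, second inversion

The pitch classes C, F#, A arrange in thirds as F#–A–C: an F# diminished triad.
The lowest note is C, the fifth of the chord, so this is second inversion (figured bass 6/4).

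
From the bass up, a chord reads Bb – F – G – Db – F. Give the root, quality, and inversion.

G half-diminished seventh, first inversion

The pitch classes Bb, F, G, Db arrange in thirds as G–Bb–Db–F: a G half-diminished seventh chord.
Bb is the third of G half-diminished seventh; third in the bass means first inversion (figured bass 6/5).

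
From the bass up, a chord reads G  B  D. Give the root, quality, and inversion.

G major, root position

Reducing to letter names: G, B, D. These stack in thirds as G–B–D — a G major triad.
The lowest note is G, the root of the chord, so this is root position (figured bass 5/3).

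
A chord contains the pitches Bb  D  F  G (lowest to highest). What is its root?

Bb, D, F, G are the tones of a G minor seventh chord (G–Bb–D–F), making G the root.

G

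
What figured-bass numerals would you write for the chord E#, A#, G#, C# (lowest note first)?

4/3

The notes E#, A#, G#, C# stack in thirds as A#–C#–E#–G# — an A# minor seventh chord. The bass E# is the fifth, so this is second inversion: figured 4/3.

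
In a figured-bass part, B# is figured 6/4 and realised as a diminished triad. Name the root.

E##

The figures 6/4 mean the fifth of the chord is in the bass. If B# is the fifth of a diminished triad, the root is E## (chord tones E##–G##–B#).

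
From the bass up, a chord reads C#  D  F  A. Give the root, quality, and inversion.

The pitch classes C#, D, F, A arrange in thirds as D–F–A–C#: a D minor-major seventh chord.
With the seventh (C#) in the bass, the chord is in third inversion (figured bass 4/2).

D minor-major seventh, third inversion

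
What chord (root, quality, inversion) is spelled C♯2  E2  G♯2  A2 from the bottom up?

A major seventh, first inversion

The distinct note names are C#, E, G#, A. Stacked in thirds they read A–C#–E–G#, which is a major seventh chord on A.
C# is the third of A major seventh; third in the bass means first inversion (figured bass 6/5).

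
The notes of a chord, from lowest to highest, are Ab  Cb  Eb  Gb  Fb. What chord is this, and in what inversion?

The pitch classes Ab, Cb, Eb, Gb, Fb arrange in thirds as Fb–Ab–Cb–Eb–Gb: an Fb major ninth chord.
The lowest note is Ab, the third of the chord, so this is first inversion.

Fb major ninth, first inversion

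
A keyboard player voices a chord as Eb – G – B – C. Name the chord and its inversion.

C minor-major seventh, first inversion

The distinct note names are Eb, G, B, C. Stacked in thirds they read C–Eb–G–B, which is a minor-major seventh chord on C.
The lowest note is Eb, the third of the chord, so this is first inversion (figured bass 6/5).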